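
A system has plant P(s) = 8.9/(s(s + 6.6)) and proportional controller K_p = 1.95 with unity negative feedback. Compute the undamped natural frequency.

The closed-loop denominator is s(s+6.6) + 1.95·8.9 = s² + 6.6s + 17.36.
Matching s² + 2ζω_n s + ω_n²: ω_n = √17.36 = 4.166 rad/s and 2ζω_n = 6.6, so ζ = 6.6/(2·4.166) = 0.792.

ω_n = 4.17 rad/s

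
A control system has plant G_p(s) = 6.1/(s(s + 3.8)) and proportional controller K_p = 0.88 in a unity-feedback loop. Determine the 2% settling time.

The closed-loop denominator s² + 3.8s + 5.368 gives ω_n = √5.368 = 2.317 and ζ = 3.8/(2ω_n) = 0.8201.
2% settling time T_s ≈ 4/(ζω_n) = 4/1.9 = 2.11 s.

T_s ≈ 2.11 s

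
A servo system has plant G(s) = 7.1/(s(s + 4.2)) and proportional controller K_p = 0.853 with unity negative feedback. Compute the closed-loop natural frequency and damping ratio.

ω_n = 2.46 rad/s, ζ = 0.853

With unity feedback the closed-loop characteristic equation is s² + 4.2s + 0.853·7.1 = s² + 4.2s + 6.056 = 0.
So ω_n² = 6.056 ⇒ ω_n = 2.461 rad/s, and ζ = 4.2/(2ω_n) = 0.853.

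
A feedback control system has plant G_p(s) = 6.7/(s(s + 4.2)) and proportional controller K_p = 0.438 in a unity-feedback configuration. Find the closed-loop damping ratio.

ζ = 1.23

The closed-loop denominator is s(s+4.2) + 0.438·6.7 = s² + 4.2s + 2.935.
So ω_n² = 2.935 ⇒ ω_n = 1.713 rad/s, and ζ = 4.2/(2ω_n) = 1.23.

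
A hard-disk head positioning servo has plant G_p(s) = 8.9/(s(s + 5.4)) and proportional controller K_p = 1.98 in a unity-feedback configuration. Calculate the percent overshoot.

From 1 + K_pG_p(s) = 0: s² + 5.4s + 17.62 = 0 ⇒ ω_n = 4.198, ζ = 0.6432.
%OS = 100·exp(−πζ/√(1−ζ²)) = 100·exp(−π·0.6432/√0.5863) = 7.14%.

7.14%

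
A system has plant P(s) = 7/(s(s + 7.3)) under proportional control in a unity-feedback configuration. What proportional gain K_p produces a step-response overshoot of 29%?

From %OS = 100·exp(−πζ/√(1−ζ²)) = 29%, ζ = −ln(0.29)/√(π²+ln²(0.29)) = 0.3666.
Characteristic equation s² + 7.3s + 7K_p = 0 gives ζ = 7.3/(2√(7K_p)).
Setting ζ = 0.3666: √(7K_p) = 7.3/(2·0.3666) = 9.956, so K_p = 99.13/7 = 14.2.

K_p = 14.2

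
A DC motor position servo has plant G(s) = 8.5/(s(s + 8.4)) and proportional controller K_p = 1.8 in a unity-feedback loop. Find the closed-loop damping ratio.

With unity feedback the closed-loop characteristic equation is s² + 8.4s + 1.8·8.5 = s² + 8.4s + 15.3 = 0.
Matching s² + 2ζω_n s + ω_n²: ω_n = √15.3 = 3.912 rad/s and 2ζω_n = 8.4, so ζ = 8.4/(2·3.912) = 1.07.

ζ = 1.07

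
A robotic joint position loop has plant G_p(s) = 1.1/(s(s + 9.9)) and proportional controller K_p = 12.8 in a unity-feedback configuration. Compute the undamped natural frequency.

The closed-loop denominator is s(s+9.9) + 12.8·1.1 = s² + 9.9s + 14.08.
Matching s² + 2ζω_n s + ω_n²: ω_n = √14.08 = 3.752 rad/s and 2ζω_n = 9.9, so ζ = 9.9/(2·3.752) = 1.32.

ω_n = 3.75 rad/s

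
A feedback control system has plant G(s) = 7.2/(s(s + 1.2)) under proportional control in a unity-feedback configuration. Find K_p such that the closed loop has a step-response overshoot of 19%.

K_p = 0.229

From %OS = 100·exp(−πζ/√(1−ζ²)) = 19%, ζ = −ln(0.19)/√(π²+ln²(0.19)) = 0.4673.
Characteristic equation s² + 1.2s + 7.2K_p = 0 gives ζ = 1.2/(2√(7.2K_p)).
Setting ζ = 0.4673: √(7.2K_p) = 1.2/(2·0.4673) = 1.284, so K_p = 1.648/7.2 = 0.229.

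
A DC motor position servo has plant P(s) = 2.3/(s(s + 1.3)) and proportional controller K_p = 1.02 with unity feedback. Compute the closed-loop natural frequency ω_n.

ω_n = 1.53 rad/s

The closed-loop denominator is s(s+1.3) + 1.02·2.3 = s² + 1.3s + 2.346.
So ω_n² = 2.346 ⇒ ω_n = 1.532 rad/s, and ζ = 1.3/(2ω_n) = 0.424.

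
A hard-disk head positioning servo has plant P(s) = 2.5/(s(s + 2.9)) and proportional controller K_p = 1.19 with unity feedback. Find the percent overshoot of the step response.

Closed-loop characteristic equation: s² + 2.9s + 2.975 = 0, so ω_n = 1.725 rad/s and ζ = 2.9/(2·1.725) = 0.8407.
%OS = 100·exp(−πζ/√(1−ζ²)) = 100·exp(−π·0.8407/√0.2933) = 0.762%.

0.762%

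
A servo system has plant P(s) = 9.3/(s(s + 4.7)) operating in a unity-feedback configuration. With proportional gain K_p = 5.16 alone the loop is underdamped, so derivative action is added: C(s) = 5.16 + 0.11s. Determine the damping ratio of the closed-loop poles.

ζ = 0.413

Forward path: (5.16 + 0.11s)·9.3/(s(s+4.7)). The closed-loop characteristic equation is s² + (4.7 + 9.3·0.11)s + 9.3·5.16 = 0.
That is s² + 5.723s + 47.99 = 0, so ω_n = 6.927 rad/s and ζ = 5.723/(2·6.927) = 0.4131.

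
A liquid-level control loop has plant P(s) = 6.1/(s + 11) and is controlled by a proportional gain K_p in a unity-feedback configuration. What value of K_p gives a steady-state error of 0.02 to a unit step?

The loop is type 0, so e_ss(step) = 1/(1 + K_pos) with K_pos = K_p·P(0).
P(0) = 0.5545. Require 1/(1 + K_p·0.5545) = 0.02, so 1 + 0.5545·K_p = 50.
K_p = (50 − 1)/0.5545 = 88.4.

K_p = 88.4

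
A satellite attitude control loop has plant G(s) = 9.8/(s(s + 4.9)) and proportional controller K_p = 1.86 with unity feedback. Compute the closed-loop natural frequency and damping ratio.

1 + K_p·G(s) = 0 gives s² + 4.9s + 18.23 = 0.
So ω_n² = 18.23 ⇒ ω_n = 4.269 rad/s, and ζ = 4.9/(2ω_n) = 0.574.

ω_n = 4.27 rad/s, ζ = 0.574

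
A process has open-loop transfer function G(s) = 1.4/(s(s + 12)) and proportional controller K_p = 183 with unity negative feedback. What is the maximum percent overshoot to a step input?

Closed-loop characteristic equation: s² + 12s + 256.2 = 0, so ω_n = 16.01 rad/s and ζ = 12/(2·16.01) = 0.3749.
%OS = 100·exp(−πζ/√(1−ζ²)) = 100·exp(−π·0.3749/√0.8595) = 28.1%.

28.1%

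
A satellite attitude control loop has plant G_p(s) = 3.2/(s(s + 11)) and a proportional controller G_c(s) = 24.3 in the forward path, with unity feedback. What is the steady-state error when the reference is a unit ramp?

The loop has one pole at the origin (type 1). Velocity error constant K_v = lim_{s→0} s·G_c(s)G_p(s) = 24.3·3.2/11 = 7.069.
Steady-state error to a unit ramp: e_ss = 1/K_v = 0.141.

0.141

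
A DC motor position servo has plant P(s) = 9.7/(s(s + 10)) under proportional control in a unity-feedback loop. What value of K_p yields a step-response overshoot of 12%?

K_p = 8.24

From %OS = 100·exp(−πζ/√(1−ζ²)) = 12%, ζ = −ln(0.12)/√(π²+ln²(0.12)) = 0.5594.
Characteristic equation s² + 10s + 9.7K_p = 0 gives ζ = 10/(2√(9.7K_p)).
Setting ζ = 0.5594: √(9.7K_p) = 10/(2·0.5594) = 8.938, so K_p = 79.89/9.7 = 8.24.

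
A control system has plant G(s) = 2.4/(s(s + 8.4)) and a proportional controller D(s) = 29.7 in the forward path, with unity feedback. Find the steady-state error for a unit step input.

The open loop D(s)G(s) has a pole at the origin (type 1), so the static position error constant is infinite and e_ss = 1/(1+∞) = 0.

0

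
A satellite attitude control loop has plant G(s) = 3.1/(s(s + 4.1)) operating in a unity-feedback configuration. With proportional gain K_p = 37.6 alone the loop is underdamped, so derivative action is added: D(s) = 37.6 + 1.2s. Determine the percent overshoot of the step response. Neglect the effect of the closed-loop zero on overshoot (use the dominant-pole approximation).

Forward path: (37.6 + 1.2s)·3.1/(s(s+4.1)). The closed-loop characteristic equation is s² + (4.1 + 3.1·1.2)s + 3.1·37.6 = 0.
That is s² + 7.82s + 116.6 = 0, so ω_n = 10.8 rad/s and ζ = 7.82/(2·10.8) = 0.3622.
%OS = 100·exp(−πζ/√(1−ζ²)) = 29.5%.

29.5%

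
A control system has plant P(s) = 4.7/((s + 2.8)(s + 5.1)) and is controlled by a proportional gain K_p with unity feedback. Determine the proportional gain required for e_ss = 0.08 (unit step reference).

Steady-state error for a unit step on this type-0 loop is 1/(1 + K_p·P(0)).
P(0) = 0.3291. Require 1/(1 + K_p·0.3291) = 0.08, so 1 + 0.3291·K_p = 12.5.
K_p = (12.5 − 1)/0.3291 = 34.9.

K_p = 34.9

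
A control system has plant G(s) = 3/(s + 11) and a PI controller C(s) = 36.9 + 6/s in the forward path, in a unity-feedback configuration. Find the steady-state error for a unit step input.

0

The open loop C(s)G(s) has a pole at the origin (type 1), so the static position error constant is infinite and e_ss = 1/(1+∞) = 0.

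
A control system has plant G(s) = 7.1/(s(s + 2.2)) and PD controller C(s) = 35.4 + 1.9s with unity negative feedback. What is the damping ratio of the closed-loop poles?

Forward path: (35.4 + 1.9s)·7.1/(s(s+2.2)). The closed-loop characteristic equation is s² + (2.2 + 7.1·1.9)s + 7.1·35.4 = 0.
That is s² + 15.69s + 251.3 = 0, so ω_n = 15.85 rad/s and ζ = 15.69/(2·15.85) = 0.4948.

ζ = 0.495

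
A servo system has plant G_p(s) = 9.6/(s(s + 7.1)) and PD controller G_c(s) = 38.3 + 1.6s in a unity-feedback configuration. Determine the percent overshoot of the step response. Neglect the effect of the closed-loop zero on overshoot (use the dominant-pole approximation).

10.3%

Forward path: (38.3 + 1.6s)·9.6/(s(s+7.1)). The closed-loop characteristic equation is s² + (7.1 + 9.6·1.6)s + 9.6·38.3 = 0.
That is s² + 22.46s + 367.7 = 0, so ω_n = 19.17 rad/s and ζ = 22.46/(2·19.17) = 0.5857.
%OS = 100·exp(−πζ/√(1−ζ²)) = 10.3%.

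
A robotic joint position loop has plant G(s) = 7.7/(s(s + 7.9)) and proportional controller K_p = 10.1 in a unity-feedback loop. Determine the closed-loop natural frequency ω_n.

ω_n = 8.82 rad/s

The closed-loop denominator is s(s+7.9) + 10.1·7.7 = s² + 7.9s + 77.77.
So ω_n² = 77.77 ⇒ ω_n = 8.819 rad/s, and ζ = 7.9/(2ω_n) = 0.448.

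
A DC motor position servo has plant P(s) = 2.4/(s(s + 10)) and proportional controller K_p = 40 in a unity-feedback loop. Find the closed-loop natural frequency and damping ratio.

1 + K_p·P(s) = 0 gives s² + 10s + 96 = 0.
Matching s² + 2ζω_n s + ω_n²: ω_n = √96 = 9.798 rad/s and 2ζω_n = 10, so ζ = 10/(2·9.798) = 0.51.

ω_n = 9.8 rad/s, ζ = 0.51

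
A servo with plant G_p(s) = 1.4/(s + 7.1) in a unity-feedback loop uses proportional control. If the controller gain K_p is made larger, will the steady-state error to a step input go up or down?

decrease

e_ss = 1/(1 + K_p·G_p(0)); a larger K_p raises the denominator, so e_ss decreases.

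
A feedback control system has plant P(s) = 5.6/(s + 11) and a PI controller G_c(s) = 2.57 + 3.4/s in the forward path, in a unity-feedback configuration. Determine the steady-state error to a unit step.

The open loop G_c(s)P(s) has a pole at the origin (type 1), so the static position error constant is infinite and e_ss = 1/(1+∞) = 0.

0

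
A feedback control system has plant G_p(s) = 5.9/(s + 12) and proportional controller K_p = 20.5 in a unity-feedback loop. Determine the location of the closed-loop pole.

Closed-loop transfer function: T(s) = K_p·G_p(s)/(1 + K_p·G_p(s)) = 121/(s + 12 + 121) = 121/(s + 132.9).
The closed-loop pole is at s = −132.9.

s = -132.9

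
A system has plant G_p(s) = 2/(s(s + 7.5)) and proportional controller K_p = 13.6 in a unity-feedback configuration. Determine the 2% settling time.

From 1 + K_pG_p(s) = 0: s² + 7.5s + 27.2 = 0 ⇒ ω_n = 5.215, ζ = 0.719.
2% settling time T_s ≈ 4/(ζω_n) = 4/3.75 = 1.07 s.

T_s ≈ 1.07 s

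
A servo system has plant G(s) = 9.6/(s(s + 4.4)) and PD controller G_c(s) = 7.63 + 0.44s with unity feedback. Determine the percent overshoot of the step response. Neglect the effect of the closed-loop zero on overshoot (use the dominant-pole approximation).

16%

Forward path: (7.63 + 0.44s)·9.6/(s(s+4.4)). The closed-loop characteristic equation is s² + (4.4 + 9.6·0.44)s + 9.6·7.63 = 0.
That is s² + 8.624s + 73.25 = 0, so ω_n = 8.559 rad/s and ζ = 8.624/(2·8.559) = 0.5038.
%OS = 100·exp(−πζ/√(1−ζ²)) = 16%.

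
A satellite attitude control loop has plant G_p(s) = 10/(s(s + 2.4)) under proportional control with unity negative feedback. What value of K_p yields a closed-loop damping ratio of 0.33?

Closed-loop characteristic equation: s² + 2.4s + K_p·10 = 0.
So ω_n = √(10K_p) and 2ζω_n = 2.4, giving ζ = 2.4/(2√(10K_p)).
Setting ζ = 0.33: √(10K_p) = 2.4/(2·0.33) = 3.636, so K_p = 13.22/10 = 1.32.

K_p = 1.32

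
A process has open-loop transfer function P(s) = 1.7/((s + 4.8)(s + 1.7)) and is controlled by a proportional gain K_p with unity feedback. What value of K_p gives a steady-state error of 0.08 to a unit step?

K_p = 55.2

For a type-0 loop with proportional control, e_ss = 1/(1 + K_p·P(0)).
P(0) = 0.2083. Require 1/(1 + K_p·0.2083) = 0.08, so 1 + 0.2083·K_p = 12.5.
K_p = (12.5 − 1)/0.2083 = 55.2.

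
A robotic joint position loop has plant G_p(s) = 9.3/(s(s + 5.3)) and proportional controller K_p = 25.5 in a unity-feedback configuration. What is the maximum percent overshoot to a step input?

From 1 + K_pG_p(s) = 0: s² + 5.3s + 237.2 = 0 ⇒ ω_n = 15.4, ζ = 0.1721.
%OS = 100·exp(−πζ/√(1−ζ²)) = 100·exp(−π·0.1721/√0.9704) = 57.8%.

57.8%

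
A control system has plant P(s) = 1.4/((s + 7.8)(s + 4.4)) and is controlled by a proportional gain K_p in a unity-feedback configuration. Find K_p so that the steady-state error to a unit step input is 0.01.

The loop is type 0, so e_ss(step) = 1/(1 + K_pos) with K_pos = K_p·P(0).
P(0) = 0.04079. Require 1/(1 + K_p·0.04079) = 0.01, so 1 + 0.04079·K_p = 100.
K_p = (100 − 1)/0.04079 = 2430.

K_p = 2430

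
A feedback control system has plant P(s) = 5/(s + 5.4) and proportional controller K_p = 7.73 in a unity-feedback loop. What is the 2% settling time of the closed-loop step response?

Closed-loop transfer function: T(s) = K_p·P(s)/(1 + K_p·P(s)) = 38.65/(s + 5.4 + 38.65) = 38.65/(s + 44.05).
Time constant τ = 1/44.05 = 0.0227 s, so the 2% settling time is about 4τ = 0.0908 s.

T_s ≈ 0.0908 s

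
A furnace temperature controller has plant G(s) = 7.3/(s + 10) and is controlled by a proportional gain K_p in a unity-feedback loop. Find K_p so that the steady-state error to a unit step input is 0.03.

K_p = 44.3

For a type-0 loop with proportional control, e_ss = 1/(1 + K_p·G(0)).
G(0) = 0.73. Require 1/(1 + K_p·0.73) = 0.03, so 1 + 0.73·K_p = 33.33.
K_p = (33.33 − 1)/0.73 = 44.3.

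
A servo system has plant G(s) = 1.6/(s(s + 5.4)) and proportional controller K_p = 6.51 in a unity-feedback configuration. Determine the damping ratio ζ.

ζ = 0.837

1 + K_p·G(s) = 0 gives s² + 5.4s + 10.42 = 0.
So ω_n² = 10.42 ⇒ ω_n = 3.227 rad/s, and ζ = 5.4/(2ω_n) = 0.837.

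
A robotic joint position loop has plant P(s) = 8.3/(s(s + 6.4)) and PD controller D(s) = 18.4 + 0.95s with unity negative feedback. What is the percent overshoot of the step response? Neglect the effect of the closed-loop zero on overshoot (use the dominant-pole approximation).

Forward path: (18.4 + 0.95s)·8.3/(s(s+6.4)). The closed-loop characteristic equation is s² + (6.4 + 8.3·0.95)s + 8.3·18.4 = 0.
That is s² + 14.29s + 152.7 = 0, so ω_n = 12.36 rad/s and ζ = 14.29/(2·12.36) = 0.578.
%OS = 100·exp(−πζ/√(1−ζ²)) = 10.8%.

10.8%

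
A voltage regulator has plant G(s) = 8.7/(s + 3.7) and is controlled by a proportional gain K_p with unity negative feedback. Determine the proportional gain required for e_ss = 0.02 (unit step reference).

K_p = 20.8

Steady-state error for a unit step on this type-0 loop is 1/(1 + K_p·G(0)).
G(0) = 2.351. Require 1/(1 + K_p·2.351) = 0.02, so 1 + 2.351·K_p = 50.
K_p = (50 − 1)/2.351 = 20.8.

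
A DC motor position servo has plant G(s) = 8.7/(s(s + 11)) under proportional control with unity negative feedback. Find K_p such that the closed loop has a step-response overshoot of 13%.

K_p = 11.7

From %OS = 100·exp(−πζ/√(1−ζ²)) = 13%, ζ = −ln(0.13)/√(π²+ln²(0.13)) = 0.5446.
Characteristic equation s² + 11s + 8.7K_p = 0 gives ζ = 11/(2√(8.7K_p)).
Setting ζ = 0.5446: √(8.7K_p) = 11/(2·0.5446) = 10.1, so K_p = 102/8.7 = 11.7.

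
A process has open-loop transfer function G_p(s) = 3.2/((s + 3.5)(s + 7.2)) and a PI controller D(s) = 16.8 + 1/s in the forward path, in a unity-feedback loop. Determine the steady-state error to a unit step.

The open loop D(s)G_p(s) has a pole at the origin (type 1), so the static position error constant is infinite and e_ss = 1/(1+∞) = 0.

0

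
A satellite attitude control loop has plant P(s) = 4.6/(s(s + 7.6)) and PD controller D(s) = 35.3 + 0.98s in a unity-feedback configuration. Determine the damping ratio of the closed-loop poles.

Forward path: (35.3 + 0.98s)·4.6/(s(s+7.6)). The closed-loop characteristic equation is s² + (7.6 + 4.6·0.98)s + 4.6·35.3 = 0.
That is s² + 12.11s + 162.4 = 0, so ω_n = 12.74 rad/s and ζ = 12.11/(2·12.74) = 0.4751.

ζ = 0.475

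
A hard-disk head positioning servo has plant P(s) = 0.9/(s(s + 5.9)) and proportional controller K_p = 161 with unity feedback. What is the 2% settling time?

T_s ≈ 1.36 s

The closed-loop denominator s² + 5.9s + 144.9 gives ω_n = √144.9 = 12.04 and ζ = 5.9/(2ω_n) = 0.2451.
2% settling time T_s ≈ 4/(ζω_n) = 4/2.95 = 1.36 s.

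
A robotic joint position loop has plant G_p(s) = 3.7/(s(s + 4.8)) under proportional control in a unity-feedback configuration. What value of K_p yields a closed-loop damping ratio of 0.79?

K_p = 2.49

Closed-loop characteristic equation: s² + 4.8s + K_p·3.7 = 0.
So ω_n = √(3.7K_p) and 2ζω_n = 4.8, giving ζ = 4.8/(2√(3.7K_p)).
Setting ζ = 0.79: √(3.7K_p) = 4.8/(2·0.79) = 3.038, so K_p = 9.229/3.7 = 2.49.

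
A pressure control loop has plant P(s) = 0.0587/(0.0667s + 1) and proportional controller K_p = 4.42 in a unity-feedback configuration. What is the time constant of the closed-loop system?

Closed loop: T(s) = K_p·P/(1+K_p·P) = 0.2595/(0.0667s + 1 + 0.2595), with pole at s = −(1 + 0.2595)/0.0667 = −18.88.
Closed-loop time constant τ = 1/18.88 = 0.053 s.

τ = 0.053 s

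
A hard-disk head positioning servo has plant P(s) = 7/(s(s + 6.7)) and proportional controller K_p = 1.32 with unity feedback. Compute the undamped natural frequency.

The closed-loop denominator is s(s+6.7) + 1.32·7 = s² + 6.7s + 9.24.
So ω_n² = 9.24 ⇒ ω_n = 3.04 rad/s, and ζ = 6.7/(2ω_n) = 1.1.

ω_n = 3.04 rad/s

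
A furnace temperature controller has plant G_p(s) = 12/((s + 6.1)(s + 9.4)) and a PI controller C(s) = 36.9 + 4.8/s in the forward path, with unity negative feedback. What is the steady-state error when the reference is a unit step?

The open loop C(s)G_p(s) has a pole at the origin (type 1), so the static position error constant is infinite and e_ss = 1/(1+∞) = 0.

0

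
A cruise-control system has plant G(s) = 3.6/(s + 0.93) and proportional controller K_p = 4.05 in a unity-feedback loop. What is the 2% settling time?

T_s ≈ 0.258 s

Closed-loop transfer function: T(s) = K_p·G(s)/(1 + K_p·G(s)) = 14.58/(s + 0.93 + 14.58) = 14.58/(s + 15.51).
Time constant τ = 1/15.51 = 0.06447 s, so the 2% settling time is about 4τ = 0.258 s.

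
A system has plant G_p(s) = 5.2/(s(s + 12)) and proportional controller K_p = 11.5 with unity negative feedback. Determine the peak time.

Closed-loop characteristic equation: s² + 12s + 59.8 = 0, so ω_n = 7.733 rad/s and ζ = 12/(2·7.733) = 0.7759.
Damped frequency ω_d = ω_n√(1−ζ²) = 4.879 rad/s, so peak time T_p = π/ω_d = 0.644 s.

T_p = 0.644 s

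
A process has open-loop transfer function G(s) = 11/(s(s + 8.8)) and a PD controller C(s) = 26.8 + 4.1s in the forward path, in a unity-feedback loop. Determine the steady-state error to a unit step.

0

The open loop C(s)G(s) has a pole at the origin (type 1), so the static position error constant is infinite and e_ss = 1/(1+∞) = 0.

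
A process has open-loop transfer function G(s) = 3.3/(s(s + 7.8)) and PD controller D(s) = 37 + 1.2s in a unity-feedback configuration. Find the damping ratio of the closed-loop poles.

ζ = 0.532

Forward path: (37 + 1.2s)·3.3/(s(s+7.8)). The closed-loop characteristic equation is s² + (7.8 + 3.3·1.2)s + 3.3·37 = 0.
That is s² + 11.76s + 122.1 = 0, so ω_n = 11.05 rad/s and ζ = 11.76/(2·11.05) = 0.5321.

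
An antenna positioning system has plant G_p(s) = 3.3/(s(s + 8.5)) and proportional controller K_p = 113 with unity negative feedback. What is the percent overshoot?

From 1 + K_pG_p(s) = 0: s² + 8.5s + 372.9 = 0 ⇒ ω_n = 19.31, ζ = 0.2201.
%OS = 100·exp(−πζ/√(1−ζ²)) = 100·exp(−π·0.2201/√0.9516) = 49.2%.

49.2%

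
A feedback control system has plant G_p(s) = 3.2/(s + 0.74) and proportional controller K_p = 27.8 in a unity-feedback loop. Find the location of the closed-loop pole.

Closed-loop transfer function: T(s) = K_p·G_p(s)/(1 + K_p·G_p(s)) = 88.96/(s + 0.74 + 88.96) = 88.96/(s + 89.7).
The closed-loop pole is at s = −89.7.

s = -89.7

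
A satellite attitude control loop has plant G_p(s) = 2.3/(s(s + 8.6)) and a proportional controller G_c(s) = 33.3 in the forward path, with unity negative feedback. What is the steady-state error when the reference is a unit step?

The open loop G_c(s)G_p(s) has a pole at the origin (type 1), so the static position error constant is infinite and e_ss = 1/(1+∞) = 0.

0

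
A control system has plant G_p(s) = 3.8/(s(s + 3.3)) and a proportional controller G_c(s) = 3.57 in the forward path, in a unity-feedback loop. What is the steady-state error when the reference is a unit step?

The open loop G_c(s)G_p(s) has a pole at the origin (type 1), so the static position error constant is infinite and e_ss = 1/(1+∞) = 0.

0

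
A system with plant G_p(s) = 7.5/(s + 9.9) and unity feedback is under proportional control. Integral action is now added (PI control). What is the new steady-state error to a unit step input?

0

Adding integral action puts a pole at s = 0 in the forward path, raising the system type to 1; a type-1 loop has zero steady-state error to a step.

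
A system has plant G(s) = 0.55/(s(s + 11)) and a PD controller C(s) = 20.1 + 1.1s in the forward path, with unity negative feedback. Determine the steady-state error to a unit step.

0

The open loop C(s)G(s) has a pole at the origin (type 1), so the static position error constant is infinite and e_ss = 1/(1+∞) = 0.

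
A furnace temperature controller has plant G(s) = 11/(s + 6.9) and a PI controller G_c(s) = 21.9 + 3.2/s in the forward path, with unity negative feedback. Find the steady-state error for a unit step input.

The open loop G_c(s)G(s) has a pole at the origin (type 1), so the static position error constant is infinite and e_ss = 1/(1+∞) = 0.

0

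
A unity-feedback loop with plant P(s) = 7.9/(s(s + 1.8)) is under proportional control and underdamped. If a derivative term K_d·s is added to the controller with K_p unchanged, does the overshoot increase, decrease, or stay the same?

decrease

With PD the characteristic equation becomes s² + (a + K·K_d)s + K·K_p = 0; the damping term grows, ζ rises, overshoot falls.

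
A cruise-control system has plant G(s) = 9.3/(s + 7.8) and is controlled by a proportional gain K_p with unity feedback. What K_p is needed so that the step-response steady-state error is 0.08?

K_p = 9.65

For a type-0 loop with proportional control, e_ss = 1/(1 + K_p·G(0)).
G(0) = 1.192. Require 1/(1 + K_p·1.192) = 0.08, so 1 + 1.192·K_p = 12.5.
K_p = (12.5 − 1)/1.192 = 9.65.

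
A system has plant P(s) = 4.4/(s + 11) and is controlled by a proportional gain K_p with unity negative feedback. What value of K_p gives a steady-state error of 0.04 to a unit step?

For a type-0 loop with proportional control, e_ss = 1/(1 + K_p·P(0)).
P(0) = 0.4. Require 1/(1 + K_p·0.4) = 0.04, so 1 + 0.4·K_p = 25.
K_p = (25 − 1)/0.4 = 60.

K_p = 60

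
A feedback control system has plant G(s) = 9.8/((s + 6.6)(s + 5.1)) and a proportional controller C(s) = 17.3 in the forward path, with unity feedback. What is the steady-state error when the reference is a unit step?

0.166

The loop is type 0. Static position error constant K_pos = C(0)·G(0) = 17.3·0.2911 = 5.037.
Steady-state error to a unit step: e_ss = 1/(1+K_pos) = 1/6.037 = 0.166.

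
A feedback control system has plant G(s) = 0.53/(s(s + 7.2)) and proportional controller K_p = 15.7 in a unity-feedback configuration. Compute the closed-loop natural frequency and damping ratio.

The closed-loop denominator is s(s+7.2) + 15.7·0.53 = s² + 7.2s + 8.321.
So ω_n² = 8.321 ⇒ ω_n = 2.885 rad/s, and ζ = 7.2/(2ω_n) = 1.25.

ω_n = 2.88 rad/s, ζ = 1.25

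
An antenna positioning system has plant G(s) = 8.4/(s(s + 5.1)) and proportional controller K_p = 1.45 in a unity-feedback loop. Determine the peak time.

T_p = 1.32 s

Closed-loop characteristic equation: s² + 5.1s + 12.18 = 0, so ω_n = 3.49 rad/s and ζ = 5.1/(2·3.49) = 0.7307.
Damped frequency ω_d = ω_n√(1−ζ²) = 2.383 rad/s, so peak time T_p = π/ω_d = 1.32 s.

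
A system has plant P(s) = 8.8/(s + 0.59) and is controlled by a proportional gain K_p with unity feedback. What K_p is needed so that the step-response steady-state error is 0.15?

For a type-0 loop with proportional control, e_ss = 1/(1 + K_p·P(0)).
P(0) = 14.92. Require 1/(1 + K_p·14.92) = 0.15, so 1 + 14.92·K_p = 6.667.
K_p = (6.667 − 1)/14.92 = 0.38.

K_p = 0.38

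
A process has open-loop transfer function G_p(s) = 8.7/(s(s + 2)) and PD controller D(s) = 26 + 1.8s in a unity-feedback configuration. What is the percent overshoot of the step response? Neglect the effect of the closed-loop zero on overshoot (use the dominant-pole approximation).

Forward path: (26 + 1.8s)·8.7/(s(s+2)). The closed-loop characteristic equation is s² + (2 + 8.7·1.8)s + 8.7·26 = 0.
That is s² + 17.66s + 226.2 = 0, so ω_n = 15.04 rad/s and ζ = 17.66/(2·15.04) = 0.5871.
%OS = 100·exp(−πζ/√(1−ζ²)) = 10.2%.

10.2%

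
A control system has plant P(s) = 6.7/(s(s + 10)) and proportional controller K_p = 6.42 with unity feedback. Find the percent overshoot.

2.47%

The closed-loop denominator s² + 10s + 43.01 gives ω_n = √43.01 = 6.559 and ζ = 10/(2ω_n) = 0.7624.
%OS = 100·exp(−πζ/√(1−ζ²)) = 100·exp(−π·0.7624/√0.4188) = 2.47%.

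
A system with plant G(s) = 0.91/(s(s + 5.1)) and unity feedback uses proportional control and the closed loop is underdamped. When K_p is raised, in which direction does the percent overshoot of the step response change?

ζ = 5.1/(2√(0.91K_p)) decreases as K_p grows; lower damping means more overshoot.

increase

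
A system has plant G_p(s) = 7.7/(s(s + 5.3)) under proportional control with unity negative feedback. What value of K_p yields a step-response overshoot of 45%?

From %OS = 100·exp(−πζ/√(1−ζ²)) = 45%, ζ = −ln(0.45)/√(π²+ln²(0.45)) = 0.2463.
Characteristic equation s² + 5.3s + 7.7K_p = 0 gives ζ = 5.3/(2√(7.7K_p)).
Setting ζ = 0.2463: √(7.7K_p) = 5.3/(2·0.2463) = 10.76, so K_p = 115.7/7.7 = 15.

K_p = 15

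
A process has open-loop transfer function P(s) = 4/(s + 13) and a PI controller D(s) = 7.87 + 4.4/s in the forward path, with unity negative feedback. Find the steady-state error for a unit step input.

The open loop D(s)P(s) has a pole at the origin (type 1), so the static position error constant is infinite and e_ss = 1/(1+∞) = 0.

0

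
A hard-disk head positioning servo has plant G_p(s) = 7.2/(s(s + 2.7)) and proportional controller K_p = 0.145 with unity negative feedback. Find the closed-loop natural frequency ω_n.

ω_n = 1.02 rad/s

The closed-loop denominator is s(s+2.7) + 0.145·7.2 = s² + 2.7s + 1.044.
Matching s² + 2ζω_n s + ω_n²: ω_n = √1.044 = 1.022 rad/s and 2ζω_n = 2.7, so ζ = 2.7/(2·1.022) = 1.32.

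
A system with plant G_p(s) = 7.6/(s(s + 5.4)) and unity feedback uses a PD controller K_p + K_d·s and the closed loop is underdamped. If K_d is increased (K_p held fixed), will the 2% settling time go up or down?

Characteristic equation s² + (5.4 + 7.6K_d)s + 7.6K_p = 0: raising K_d increases ζω_n = (5.4+7.6K_d)/2 while the loop stays underdamped, so T_s ≈ 4/(ζω_n) decreases.

decrease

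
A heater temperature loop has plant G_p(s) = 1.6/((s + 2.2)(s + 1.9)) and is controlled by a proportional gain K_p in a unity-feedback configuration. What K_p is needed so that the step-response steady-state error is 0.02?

The loop is type 0, so e_ss(step) = 1/(1 + K_pos) with K_pos = K_p·G_p(0).
G_p(0) = 0.3828. Require 1/(1 + K_p·0.3828) = 0.02, so 1 + 0.3828·K_p = 50.
K_p = (50 − 1)/0.3828 = 128.

K_p = 128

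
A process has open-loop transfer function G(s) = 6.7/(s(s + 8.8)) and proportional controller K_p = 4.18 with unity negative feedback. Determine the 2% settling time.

T_s ≈ 0.909 s

Closed-loop characteristic equation: s² + 8.8s + 28.01 = 0, so ω_n = 5.292 rad/s and ζ = 8.8/(2·5.292) = 0.8314.
2% settling time T_s ≈ 4/(ζω_n) = 4/4.4 = 0.909 s.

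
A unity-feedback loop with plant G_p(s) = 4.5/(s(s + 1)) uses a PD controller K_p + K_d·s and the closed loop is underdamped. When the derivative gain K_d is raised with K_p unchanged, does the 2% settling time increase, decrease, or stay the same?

Characteristic equation s² + (1 + 4.5K_d)s + 4.5K_p = 0: raising K_d increases ζω_n = (1+4.5K_d)/2 while the loop stays underdamped, so T_s ≈ 4/(ζω_n) decreases.

decrease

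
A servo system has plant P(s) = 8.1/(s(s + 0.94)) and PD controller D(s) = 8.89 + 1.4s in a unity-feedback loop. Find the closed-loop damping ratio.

Forward path: (8.89 + 1.4s)·8.1/(s(s+0.94)). The closed-loop characteristic equation is s² + (0.94 + 8.1·1.4)s + 8.1·8.89 = 0.
That is s² + 12.28s + 72.01 = 0, so ω_n = 8.486 rad/s and ζ = 12.28/(2·8.486) = 0.7236.

ζ = 0.724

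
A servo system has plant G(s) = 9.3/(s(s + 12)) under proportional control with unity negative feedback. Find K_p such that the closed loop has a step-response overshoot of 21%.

From %OS = 100·exp(−πζ/√(1−ζ²)) = 21%, ζ = −ln(0.21)/√(π²+ln²(0.21)) = 0.4449.
Characteristic equation s² + 12s + 9.3K_p = 0 gives ζ = 12/(2√(9.3K_p)).
Setting ζ = 0.4449: √(9.3K_p) = 12/(2·0.4449) = 13.49, so K_p = 181.9/9.3 = 19.6.

K_p = 19.6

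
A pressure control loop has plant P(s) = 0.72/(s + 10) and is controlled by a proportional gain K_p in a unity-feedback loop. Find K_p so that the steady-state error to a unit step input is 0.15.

K_p = 78.7

Steady-state error for a unit step on this type-0 loop is 1/(1 + K_p·P(0)).
P(0) = 0.072. Require 1/(1 + K_p·0.072) = 0.15, so 1 + 0.072·K_p = 6.667.
K_p = (6.667 − 1)/0.072 = 78.7.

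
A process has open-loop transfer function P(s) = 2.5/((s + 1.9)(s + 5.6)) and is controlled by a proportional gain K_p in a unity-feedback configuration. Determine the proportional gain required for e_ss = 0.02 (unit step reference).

For a type-0 loop with proportional control, e_ss = 1/(1 + K_p·P(0)).
P(0) = 0.235. Require 1/(1 + K_p·0.235) = 0.02, so 1 + 0.235·K_p = 50.
K_p = (50 − 1)/0.235 = 209.

K_p = 209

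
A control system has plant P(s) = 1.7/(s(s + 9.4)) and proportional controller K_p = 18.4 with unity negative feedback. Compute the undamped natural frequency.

1 + K_p·P(s) = 0 gives s² + 9.4s + 31.28 = 0.
So ω_n² = 31.28 ⇒ ω_n = 5.593 rad/s, and ζ = 9.4/(2ω_n) = 0.84.

ω_n = 5.59 rad/s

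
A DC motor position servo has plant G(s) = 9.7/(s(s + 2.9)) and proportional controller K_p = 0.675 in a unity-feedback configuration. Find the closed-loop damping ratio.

1 + K_p·G(s) = 0 gives s² + 2.9s + 6.548 = 0.
Matching s² + 2ζω_n s + ω_n²: ω_n = √6.548 = 2.559 rad/s and 2ζω_n = 2.9, so ζ = 2.9/(2·2.559) = 0.567.

ζ = 0.567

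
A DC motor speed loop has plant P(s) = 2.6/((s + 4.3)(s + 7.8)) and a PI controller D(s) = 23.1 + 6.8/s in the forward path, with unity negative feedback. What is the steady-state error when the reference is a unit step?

0

The open loop D(s)P(s) has a pole at the origin (type 1), so the static position error constant is infinite and e_ss = 1/(1+∞) = 0.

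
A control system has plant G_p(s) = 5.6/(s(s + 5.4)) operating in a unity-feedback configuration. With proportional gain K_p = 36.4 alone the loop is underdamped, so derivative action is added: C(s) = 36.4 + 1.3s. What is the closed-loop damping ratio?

ζ = 0.444

Forward path: (36.4 + 1.3s)·5.6/(s(s+5.4)). The closed-loop characteristic equation is s² + (5.4 + 5.6·1.3)s + 5.6·36.4 = 0.
That is s² + 12.68s + 203.8 = 0, so ω_n = 14.28 rad/s and ζ = 12.68/(2·14.28) = 0.4441.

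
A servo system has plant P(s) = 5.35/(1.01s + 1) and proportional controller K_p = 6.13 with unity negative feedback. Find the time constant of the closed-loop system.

τ = 0.0299 s

Closed loop: T(s) = K_p·P/(1+K_p·P) = 32.8/(1.01s + 1 + 32.8), with pole at s = −(1 + 32.8)/1.01 = −33.46.
Closed-loop time constant τ = 1/33.46 = 0.0299 s.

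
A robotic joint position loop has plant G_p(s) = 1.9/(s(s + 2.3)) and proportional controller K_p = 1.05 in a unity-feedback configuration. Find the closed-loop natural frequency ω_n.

1 + K_p·G_p(s) = 0 gives s² + 2.3s + 1.995 = 0.
Matching s² + 2ζω_n s + ω_n²: ω_n = √1.995 = 1.412 rad/s and 2ζω_n = 2.3, so ζ = 2.3/(2·1.412) = 0.814.

ω_n = 1.41 rad/s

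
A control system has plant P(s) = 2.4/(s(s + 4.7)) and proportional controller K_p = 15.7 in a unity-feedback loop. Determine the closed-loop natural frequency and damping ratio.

ω_n = 6.14 rad/s, ζ = 0.383

1 + K_p·P(s) = 0 gives s² + 4.7s + 37.68 = 0.
Matching s² + 2ζω_n s + ω_n²: ω_n = √37.68 = 6.138 rad/s and 2ζω_n = 4.7, so ζ = 4.7/(2·6.138) = 0.383.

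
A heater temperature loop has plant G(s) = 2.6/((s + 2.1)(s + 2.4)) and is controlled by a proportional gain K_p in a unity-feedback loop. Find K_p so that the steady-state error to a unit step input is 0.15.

For a type-0 loop with proportional control, e_ss = 1/(1 + K_p·G(0)).
G(0) = 0.5159. Require 1/(1 + K_p·0.5159) = 0.15, so 1 + 0.5159·K_p = 6.667.
K_p = (6.667 − 1)/0.5159 = 11.

K_p = 11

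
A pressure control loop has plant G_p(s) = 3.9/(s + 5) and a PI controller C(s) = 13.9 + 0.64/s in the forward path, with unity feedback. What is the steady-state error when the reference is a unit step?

The open loop C(s)G_p(s) has a pole at the origin (type 1), so the static position error constant is infinite and e_ss = 1/(1+∞) = 0.

0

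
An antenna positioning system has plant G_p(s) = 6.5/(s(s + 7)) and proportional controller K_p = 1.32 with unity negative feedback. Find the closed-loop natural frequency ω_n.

1 + K_p·G_p(s) = 0 gives s² + 7s + 8.58 = 0.
So ω_n² = 8.58 ⇒ ω_n = 2.929 rad/s, and ζ = 7/(2ω_n) = 1.19.

ω_n = 2.93 rad/s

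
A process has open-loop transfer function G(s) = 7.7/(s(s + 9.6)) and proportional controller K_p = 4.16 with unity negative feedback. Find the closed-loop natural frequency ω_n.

1 + K_p·G(s) = 0 gives s² + 9.6s + 32.03 = 0.
So ω_n² = 32.03 ⇒ ω_n = 5.66 rad/s, and ζ = 9.6/(2ω_n) = 0.848.

ω_n = 5.66 rad/s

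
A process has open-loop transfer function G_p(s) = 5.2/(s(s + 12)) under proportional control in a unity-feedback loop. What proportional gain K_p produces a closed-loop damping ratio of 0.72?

K_p = 13.4

Closed-loop characteristic equation: s² + 12s + K_p·5.2 = 0.
So ω_n = √(5.2K_p) and 2ζω_n = 12, giving ζ = 12/(2√(5.2K_p)).
Setting ζ = 0.72: √(5.2K_p) = 12/(2·0.72) = 8.333, so K_p = 69.44/5.2 = 13.4.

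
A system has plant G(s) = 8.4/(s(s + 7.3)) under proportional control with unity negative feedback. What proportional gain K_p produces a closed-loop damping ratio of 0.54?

Closed-loop characteristic equation: s² + 7.3s + K_p·8.4 = 0.
So ω_n = √(8.4K_p) and 2ζω_n = 7.3, giving ζ = 7.3/(2√(8.4K_p)).
Setting ζ = 0.54: √(8.4K_p) = 7.3/(2·0.54) = 6.759, so K_p = 45.69/8.4 = 5.44.

K_p = 5.44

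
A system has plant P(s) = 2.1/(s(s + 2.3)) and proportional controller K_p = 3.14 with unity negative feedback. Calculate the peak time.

Closed-loop characteristic equation: s² + 2.3s + 6.594 = 0, so ω_n = 2.568 rad/s and ζ = 2.3/(2·2.568) = 0.4478.
Damped frequency ω_d = ω_n√(1−ζ²) = 2.296 rad/s, so peak time T_p = π/ω_d = 1.37 s.

T_p = 1.37 s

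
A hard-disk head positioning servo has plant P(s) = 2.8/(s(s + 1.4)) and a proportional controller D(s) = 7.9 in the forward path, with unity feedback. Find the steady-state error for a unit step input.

0

The open loop D(s)P(s) has a pole at the origin (type 1), so the static position error constant is infinite and e_ss = 1/(1+∞) = 0.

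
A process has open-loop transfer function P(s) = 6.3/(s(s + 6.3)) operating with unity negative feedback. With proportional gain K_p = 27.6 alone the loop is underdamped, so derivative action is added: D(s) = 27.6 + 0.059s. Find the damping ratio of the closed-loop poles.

ζ = 0.253

Forward path: (27.6 + 0.059s)·6.3/(s(s+6.3)). The closed-loop characteristic equation is s² + (6.3 + 6.3·0.059)s + 6.3·27.6 = 0.
That is s² + 6.672s + 173.9 = 0, so ω_n = 13.19 rad/s and ζ = 6.672/(2·13.19) = 0.253.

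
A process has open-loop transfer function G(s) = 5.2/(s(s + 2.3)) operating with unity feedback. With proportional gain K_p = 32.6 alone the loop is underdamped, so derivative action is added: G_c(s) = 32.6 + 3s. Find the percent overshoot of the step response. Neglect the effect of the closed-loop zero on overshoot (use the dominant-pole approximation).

Forward path: (32.6 + 3s)·5.2/(s(s+2.3)). The closed-loop characteristic equation is s² + (2.3 + 5.2·3)s + 5.2·32.6 = 0.
That is s² + 17.9s + 169.5 = 0, so ω_n = 13.02 rad/s and ζ = 17.9/(2·13.02) = 0.6874.
%OS = 100·exp(−πζ/√(1−ζ²)) = 5.11%.

5.11%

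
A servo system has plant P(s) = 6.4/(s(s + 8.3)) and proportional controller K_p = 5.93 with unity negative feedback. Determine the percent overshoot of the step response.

5.71%

From 1 + K_pP(s) = 0: s² + 8.3s + 37.95 = 0 ⇒ ω_n = 6.161, ζ = 0.6736.
%OS = 100·exp(−πζ/√(1−ζ²)) = 100·exp(−π·0.6736/√0.5462) = 5.71%.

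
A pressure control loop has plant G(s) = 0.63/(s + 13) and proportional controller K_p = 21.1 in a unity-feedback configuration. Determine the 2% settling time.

T_s ≈ 0.152 s

Closed-loop transfer function: T(s) = K_p·G(s)/(1 + K_p·G(s)) = 13.29/(s + 13 + 13.29) = 13.29/(s + 26.29).
Time constant τ = 1/26.29 = 0.03803 s, so the 2% settling time is about 4τ = 0.152 s.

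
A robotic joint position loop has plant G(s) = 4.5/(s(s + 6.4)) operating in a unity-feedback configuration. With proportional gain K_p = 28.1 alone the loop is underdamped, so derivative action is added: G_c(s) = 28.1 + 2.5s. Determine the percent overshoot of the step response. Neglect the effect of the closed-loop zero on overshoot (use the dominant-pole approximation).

1.87%

Forward path: (28.1 + 2.5s)·4.5/(s(s+6.4)). The closed-loop characteristic equation is s² + (6.4 + 4.5·2.5)s + 4.5·28.1 = 0.
That is s² + 17.65s + 126.5 = 0, so ω_n = 11.24 rad/s and ζ = 17.65/(2·11.24) = 0.7848.
%OS = 100·exp(−πζ/√(1−ζ²)) = 1.87%.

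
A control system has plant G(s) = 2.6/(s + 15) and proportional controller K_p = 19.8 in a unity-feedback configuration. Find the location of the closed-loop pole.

s = -66.48

Closed-loop transfer function: T(s) = K_p·G(s)/(1 + K_p·G(s)) = 51.48/(s + 15 + 51.48) = 51.48/(s + 66.48).
The closed-loop pole is at s = −66.48.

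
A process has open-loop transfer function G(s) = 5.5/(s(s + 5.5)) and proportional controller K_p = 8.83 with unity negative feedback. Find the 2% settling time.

The closed-loop denominator s² + 5.5s + 48.56 gives ω_n = √48.56 = 6.969 and ζ = 5.5/(2ω_n) = 0.3946.
2% settling time T_s ≈ 4/(ζω_n) = 4/2.75 = 1.45 s.

T_s ≈ 1.45 s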